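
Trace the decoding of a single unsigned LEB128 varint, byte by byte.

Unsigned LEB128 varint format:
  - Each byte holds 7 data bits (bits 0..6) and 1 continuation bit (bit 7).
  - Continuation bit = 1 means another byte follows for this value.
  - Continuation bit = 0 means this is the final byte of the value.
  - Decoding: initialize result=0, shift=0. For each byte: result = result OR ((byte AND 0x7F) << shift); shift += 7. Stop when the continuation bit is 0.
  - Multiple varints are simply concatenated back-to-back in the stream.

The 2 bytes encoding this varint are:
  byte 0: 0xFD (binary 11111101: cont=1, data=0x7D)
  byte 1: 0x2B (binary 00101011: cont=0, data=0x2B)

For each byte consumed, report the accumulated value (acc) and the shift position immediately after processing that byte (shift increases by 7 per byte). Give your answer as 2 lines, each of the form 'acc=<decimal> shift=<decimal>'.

byte 0=0xFD: payload=0x7D=125, contrib = 125<<0 = 125; acc -> 125, shift -> 7
byte 1=0x2B: payload=0x2B=43, contrib = 43<<7 = 5504; acc -> 5629, shift -> 14

Answer: acc=125 shift=7
acc=5629 shift=14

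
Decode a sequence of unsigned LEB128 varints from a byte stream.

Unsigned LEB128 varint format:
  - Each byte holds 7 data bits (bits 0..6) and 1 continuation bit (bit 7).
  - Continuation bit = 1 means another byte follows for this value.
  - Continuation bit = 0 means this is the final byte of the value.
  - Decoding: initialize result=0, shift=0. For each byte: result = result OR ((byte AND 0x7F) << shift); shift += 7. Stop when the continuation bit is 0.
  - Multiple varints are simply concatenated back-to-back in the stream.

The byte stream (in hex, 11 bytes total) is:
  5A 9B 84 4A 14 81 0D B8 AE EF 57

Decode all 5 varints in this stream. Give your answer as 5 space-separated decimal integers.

  byte[0]=0x5A cont=0 payload=0x5A=90: acc |= 90<<0 -> acc=90 shift=7 [end]
Varint 1: bytes[0:1] = 5A -> value 90 (1 byte(s))
  byte[1]=0x9B cont=1 payload=0x1B=27: acc |= 27<<0 -> acc=27 shift=7
  byte[2]=0x84 cont=1 payload=0x04=4: acc |= 4<<7 -> acc=539 shift=14
  byte[3]=0x4A cont=0 payload=0x4A=74: acc |= 74<<14 -> acc=1212955 shift=21 [end]
Varint 2: bytes[1:4] = 9B 84 4A -> value 1212955 (3 byte(s))
  byte[4]=0x14 cont=0 payload=0x14=20: acc |= 20<<0 -> acc=20 shift=7 [end]
Varint 3: bytes[4:5] = 14 -> value 20 (1 byte(s))
  byte[5]=0x81 cont=1 payload=0x01=1: acc |= 1<<0 -> acc=1 shift=7
  byte[6]=0x0D cont=0 payload=0x0D=13: acc |= 13<<7 -> acc=1665 shift=14 [end]
Varint 4: bytes[5:7] = 81 0D -> value 1665 (2 byte(s))
  byte[7]=0xB8 cont=1 payload=0x38=56: acc |= 56<<0 -> acc=56 shift=7
  byte[8]=0xAE cont=1 payload=0x2E=46: acc |= 46<<7 -> acc=5944 shift=14
  byte[9]=0xEF cont=1 payload=0x6F=111: acc |= 111<<14 -> acc=1824568 shift=21
  byte[10]=0x57 cont=0 payload=0x57=87: acc |= 87<<21 -> acc=184276792 shift=28 [end]
Varint 5: bytes[7:11] = B8 AE EF 57 -> value 184276792 (4 byte(s))

Answer: 90 1212955 20 1665 184276792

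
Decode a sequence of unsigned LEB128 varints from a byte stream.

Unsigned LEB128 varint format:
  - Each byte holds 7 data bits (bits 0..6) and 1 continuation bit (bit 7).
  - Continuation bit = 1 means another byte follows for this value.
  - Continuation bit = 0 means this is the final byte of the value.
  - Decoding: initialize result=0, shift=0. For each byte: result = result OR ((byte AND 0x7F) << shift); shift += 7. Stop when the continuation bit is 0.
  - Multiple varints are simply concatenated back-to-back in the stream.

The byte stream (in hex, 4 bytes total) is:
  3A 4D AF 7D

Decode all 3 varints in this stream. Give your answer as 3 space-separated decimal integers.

Answer: 58 77 16047

Derivation:
  byte[0]=0x3A cont=0 payload=0x3A=58: acc |= 58<<0 -> acc=58 shift=7 [end]
Varint 1: bytes[0:1] = 3A -> value 58 (1 byte(s))
  byte[1]=0x4D cont=0 payload=0x4D=77: acc |= 77<<0 -> acc=77 shift=7 [end]
Varint 2: bytes[1:2] = 4D -> value 77 (1 byte(s))
  byte[2]=0xAF cont=1 payload=0x2F=47: acc |= 47<<0 -> acc=47 shift=7
  byte[3]=0x7D cont=0 payload=0x7D=125: acc |= 125<<7 -> acc=16047 shift=14 [end]
Varint 3: bytes[2:4] = AF 7D -> value 16047 (2 byte(s))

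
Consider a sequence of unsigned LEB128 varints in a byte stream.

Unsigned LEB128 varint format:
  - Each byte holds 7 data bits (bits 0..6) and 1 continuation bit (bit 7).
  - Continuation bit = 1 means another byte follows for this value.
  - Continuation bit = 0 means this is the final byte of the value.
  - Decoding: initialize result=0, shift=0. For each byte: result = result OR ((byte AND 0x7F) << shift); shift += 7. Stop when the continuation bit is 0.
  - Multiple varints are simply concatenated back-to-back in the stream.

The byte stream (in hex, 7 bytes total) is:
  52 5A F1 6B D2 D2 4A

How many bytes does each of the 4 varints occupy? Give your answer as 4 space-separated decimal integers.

  byte[0]=0x52 cont=0 payload=0x52=82: acc |= 82<<0 -> acc=82 shift=7 [end]
Varint 1: bytes[0:1] = 52 -> value 82 (1 byte(s))
  byte[1]=0x5A cont=0 payload=0x5A=90: acc |= 90<<0 -> acc=90 shift=7 [end]
Varint 2: bytes[1:2] = 5A -> value 90 (1 byte(s))
  byte[2]=0xF1 cont=1 payload=0x71=113: acc |= 113<<0 -> acc=113 shift=7
  byte[3]=0x6B cont=0 payload=0x6B=107: acc |= 107<<7 -> acc=13809 shift=14 [end]
Varint 3: bytes[2:4] = F1 6B -> value 13809 (2 byte(s))
  byte[4]=0xD2 cont=1 payload=0x52=82: acc |= 82<<0 -> acc=82 shift=7
  byte[5]=0xD2 cont=1 payload=0x52=82: acc |= 82<<7 -> acc=10578 shift=14
  byte[6]=0x4A cont=0 payload=0x4A=74: acc |= 74<<14 -> acc=1222994 shift=21 [end]
Varint 4: bytes[4:7] = D2 D2 4A -> value 1222994 (3 byte(s))

Answer: 1 1 2 3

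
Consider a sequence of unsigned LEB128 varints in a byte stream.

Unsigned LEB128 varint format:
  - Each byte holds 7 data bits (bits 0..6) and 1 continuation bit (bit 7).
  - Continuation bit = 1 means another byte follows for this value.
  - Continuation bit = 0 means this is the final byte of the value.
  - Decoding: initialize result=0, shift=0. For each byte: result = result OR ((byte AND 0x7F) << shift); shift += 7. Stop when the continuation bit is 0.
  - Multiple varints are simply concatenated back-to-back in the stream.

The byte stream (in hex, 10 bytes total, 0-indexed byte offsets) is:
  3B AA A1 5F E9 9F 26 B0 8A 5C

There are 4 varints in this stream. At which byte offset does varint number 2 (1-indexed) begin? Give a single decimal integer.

Answer: 1

Derivation:
  byte[0]=0x3B cont=0 payload=0x3B=59: acc |= 59<<0 -> acc=59 shift=7 [end]
Varint 1: bytes[0:1] = 3B -> value 59 (1 byte(s))
  byte[1]=0xAA cont=1 payload=0x2A=42: acc |= 42<<0 -> acc=42 shift=7
  byte[2]=0xA1 cont=1 payload=0x21=33: acc |= 33<<7 -> acc=4266 shift=14
  byte[3]=0x5F cont=0 payload=0x5F=95: acc |= 95<<14 -> acc=1560746 shift=21 [end]
Varint 2: bytes[1:4] = AA A1 5F -> value 1560746 (3 byte(s))
  byte[4]=0xE9 cont=1 payload=0x69=105: acc |= 105<<0 -> acc=105 shift=7
  byte[5]=0x9F cont=1 payload=0x1F=31: acc |= 31<<7 -> acc=4073 shift=14
  byte[6]=0x26 cont=0 payload=0x26=38: acc |= 38<<14 -> acc=626665 shift=21 [end]
Varint 3: bytes[4:7] = E9 9F 26 -> value 626665 (3 byte(s))
  byte[7]=0xB0 cont=1 payload=0x30=48: acc |= 48<<0 -> acc=48 shift=7
  byte[8]=0x8A cont=1 payload=0x0A=10: acc |= 10<<7 -> acc=1328 shift=14
  byte[9]=0x5C cont=0 payload=0x5C=92: acc |= 92<<14 -> acc=1508656 shift=21 [end]
Varint 4: bytes[7:10] = B0 8A 5C -> value 1508656 (3 byte(s))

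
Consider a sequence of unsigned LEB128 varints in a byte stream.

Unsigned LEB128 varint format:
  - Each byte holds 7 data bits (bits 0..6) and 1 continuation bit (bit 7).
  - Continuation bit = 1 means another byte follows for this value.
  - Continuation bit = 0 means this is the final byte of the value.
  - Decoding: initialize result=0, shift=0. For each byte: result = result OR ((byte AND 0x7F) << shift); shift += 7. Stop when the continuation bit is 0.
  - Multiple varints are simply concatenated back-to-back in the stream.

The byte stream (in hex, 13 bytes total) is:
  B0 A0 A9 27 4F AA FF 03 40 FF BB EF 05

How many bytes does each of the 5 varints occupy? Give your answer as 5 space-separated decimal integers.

Answer: 4 1 3 1 4

Derivation:
  byte[0]=0xB0 cont=1 payload=0x30=48: acc |= 48<<0 -> acc=48 shift=7
  byte[1]=0xA0 cont=1 payload=0x20=32: acc |= 32<<7 -> acc=4144 shift=14
  byte[2]=0xA9 cont=1 payload=0x29=41: acc |= 41<<14 -> acc=675888 shift=21
  byte[3]=0x27 cont=0 payload=0x27=39: acc |= 39<<21 -> acc=82464816 shift=28 [end]
Varint 1: bytes[0:4] = B0 A0 A9 27 -> value 82464816 (4 byte(s))
  byte[4]=0x4F cont=0 payload=0x4F=79: acc |= 79<<0 -> acc=79 shift=7 [end]
Varint 2: bytes[4:5] = 4F -> value 79 (1 byte(s))
  byte[5]=0xAA cont=1 payload=0x2A=42: acc |= 42<<0 -> acc=42 shift=7
  byte[6]=0xFF cont=1 payload=0x7F=127: acc |= 127<<7 -> acc=16298 shift=14
  byte[7]=0x03 cont=0 payload=0x03=3: acc |= 3<<14 -> acc=65450 shift=21 [end]
Varint 3: bytes[5:8] = AA FF 03 -> value 65450 (3 byte(s))
  byte[8]=0x40 cont=0 payload=0x40=64: acc |= 64<<0 -> acc=64 shift=7 [end]
Varint 4: bytes[8:9] = 40 -> value 64 (1 byte(s))
  byte[9]=0xFF cont=1 payload=0x7F=127: acc |= 127<<0 -> acc=127 shift=7
  byte[10]=0xBB cont=1 payload=0x3B=59: acc |= 59<<7 -> acc=7679 shift=14
  byte[11]=0xEF cont=1 payload=0x6F=111: acc |= 111<<14 -> acc=1826303 shift=21
  byte[12]=0x05 cont=0 payload=0x05=5: acc |= 5<<21 -> acc=12312063 shift=28 [end]
Varint 5: bytes[9:13] = FF BB EF 05 -> value 12312063 (4 byte(s))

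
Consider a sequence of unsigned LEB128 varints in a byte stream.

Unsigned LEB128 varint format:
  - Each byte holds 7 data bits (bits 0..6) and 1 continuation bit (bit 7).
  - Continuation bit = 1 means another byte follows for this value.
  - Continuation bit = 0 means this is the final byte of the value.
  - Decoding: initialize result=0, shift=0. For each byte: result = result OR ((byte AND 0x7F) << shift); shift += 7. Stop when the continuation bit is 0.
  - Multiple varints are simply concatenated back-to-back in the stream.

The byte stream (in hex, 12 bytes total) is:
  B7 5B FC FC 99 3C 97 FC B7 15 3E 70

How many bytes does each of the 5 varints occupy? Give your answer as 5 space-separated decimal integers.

Answer: 2 4 4 1 1

Derivation:
  byte[0]=0xB7 cont=1 payload=0x37=55: acc |= 55<<0 -> acc=55 shift=7
  byte[1]=0x5B cont=0 payload=0x5B=91: acc |= 91<<7 -> acc=11703 shift=14 [end]
Varint 1: bytes[0:2] = B7 5B -> value 11703 (2 byte(s))
  byte[2]=0xFC cont=1 payload=0x7C=124: acc |= 124<<0 -> acc=124 shift=7
  byte[3]=0xFC cont=1 payload=0x7C=124: acc |= 124<<7 -> acc=15996 shift=14
  byte[4]=0x99 cont=1 payload=0x19=25: acc |= 25<<14 -> acc=425596 shift=21
  byte[5]=0x3C cont=0 payload=0x3C=60: acc |= 60<<21 -> acc=126254716 shift=28 [end]
Varint 2: bytes[2:6] = FC FC 99 3C -> value 126254716 (4 byte(s))
  byte[6]=0x97 cont=1 payload=0x17=23: acc |= 23<<0 -> acc=23 shift=7
  byte[7]=0xFC cont=1 payload=0x7C=124: acc |= 124<<7 -> acc=15895 shift=14
  byte[8]=0xB7 cont=1 payload=0x37=55: acc |= 55<<14 -> acc=917015 shift=21
  byte[9]=0x15 cont=0 payload=0x15=21: acc |= 21<<21 -> acc=44957207 shift=28 [end]
Varint 3: bytes[6:10] = 97 FC B7 15 -> value 44957207 (4 byte(s))
  byte[10]=0x3E cont=0 payload=0x3E=62: acc |= 62<<0 -> acc=62 shift=7 [end]
Varint 4: bytes[10:11] = 3E -> value 62 (1 byte(s))
  byte[11]=0x70 cont=0 payload=0x70=112: acc |= 112<<0 -> acc=112 shift=7 [end]
Varint 5: bytes[11:12] = 70 -> value 112 (1 byte(s))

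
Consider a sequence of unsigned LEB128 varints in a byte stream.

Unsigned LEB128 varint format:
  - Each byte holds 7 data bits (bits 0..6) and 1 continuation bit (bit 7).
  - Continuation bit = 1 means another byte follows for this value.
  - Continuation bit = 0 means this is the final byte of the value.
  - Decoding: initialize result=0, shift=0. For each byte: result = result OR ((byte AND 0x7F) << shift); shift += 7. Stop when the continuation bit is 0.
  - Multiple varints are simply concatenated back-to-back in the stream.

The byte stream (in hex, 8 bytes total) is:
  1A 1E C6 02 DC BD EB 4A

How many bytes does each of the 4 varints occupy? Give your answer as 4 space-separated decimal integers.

Answer: 1 1 2 4

Derivation:
  byte[0]=0x1A cont=0 payload=0x1A=26: acc |= 26<<0 -> acc=26 shift=7 [end]
Varint 1: bytes[0:1] = 1A -> value 26 (1 byte(s))
  byte[1]=0x1E cont=0 payload=0x1E=30: acc |= 30<<0 -> acc=30 shift=7 [end]
Varint 2: bytes[1:2] = 1E -> value 30 (1 byte(s))
  byte[2]=0xC6 cont=1 payload=0x46=70: acc |= 70<<0 -> acc=70 shift=7
  byte[3]=0x02 cont=0 payload=0x02=2: acc |= 2<<7 -> acc=326 shift=14 [end]
Varint 3: bytes[2:4] = C6 02 -> value 326 (2 byte(s))
  byte[4]=0xDC cont=1 payload=0x5C=92: acc |= 92<<0 -> acc=92 shift=7
  byte[5]=0xBD cont=1 payload=0x3D=61: acc |= 61<<7 -> acc=7900 shift=14
  byte[6]=0xEB cont=1 payload=0x6B=107: acc |= 107<<14 -> acc=1760988 shift=21
  byte[7]=0x4A cont=0 payload=0x4A=74: acc |= 74<<21 -> acc=156950236 shift=28 [end]
Varint 4: bytes[4:8] = DC BD EB 4A -> value 156950236 (4 byte(s))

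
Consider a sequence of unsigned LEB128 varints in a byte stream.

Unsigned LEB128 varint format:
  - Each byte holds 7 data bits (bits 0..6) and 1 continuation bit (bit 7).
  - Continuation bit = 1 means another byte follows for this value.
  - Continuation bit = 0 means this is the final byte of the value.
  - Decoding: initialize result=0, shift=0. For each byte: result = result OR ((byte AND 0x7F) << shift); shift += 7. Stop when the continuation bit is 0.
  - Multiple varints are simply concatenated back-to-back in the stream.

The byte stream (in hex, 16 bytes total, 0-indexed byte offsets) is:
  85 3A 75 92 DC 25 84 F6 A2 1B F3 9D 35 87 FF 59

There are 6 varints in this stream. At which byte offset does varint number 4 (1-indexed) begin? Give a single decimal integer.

  byte[0]=0x85 cont=1 payload=0x05=5: acc |= 5<<0 -> acc=5 shift=7
  byte[1]=0x3A cont=0 payload=0x3A=58: acc |= 58<<7 -> acc=7429 shift=14 [end]
Varint 1: bytes[0:2] = 85 3A -> value 7429 (2 byte(s))
  byte[2]=0x75 cont=0 payload=0x75=117: acc |= 117<<0 -> acc=117 shift=7 [end]
Varint 2: bytes[2:3] = 75 -> value 117 (1 byte(s))
  byte[3]=0x92 cont=1 payload=0x12=18: acc |= 18<<0 -> acc=18 shift=7
  byte[4]=0xDC cont=1 payload=0x5C=92: acc |= 92<<7 -> acc=11794 shift=14
  byte[5]=0x25 cont=0 payload=0x25=37: acc |= 37<<14 -> acc=618002 shift=21 [end]
Varint 3: bytes[3:6] = 92 DC 25 -> value 618002 (3 byte(s))
  byte[6]=0x84 cont=1 payload=0x04=4: acc |= 4<<0 -> acc=4 shift=7
  byte[7]=0xF6 cont=1 payload=0x76=118: acc |= 118<<7 -> acc=15108 shift=14
  byte[8]=0xA2 cont=1 payload=0x22=34: acc |= 34<<14 -> acc=572164 shift=21
  byte[9]=0x1B cont=0 payload=0x1B=27: acc |= 27<<21 -> acc=57195268 shift=28 [end]
Varint 4: bytes[6:10] = 84 F6 A2 1B -> value 57195268 (4 byte(s))
  byte[10]=0xF3 cont=1 payload=0x73=115: acc |= 115<<0 -> acc=115 shift=7
  byte[11]=0x9D cont=1 payload=0x1D=29: acc |= 29<<7 -> acc=3827 shift=14
  byte[12]=0x35 cont=0 payload=0x35=53: acc |= 53<<14 -> acc=872179 shift=21 [end]
Varint 5: bytes[10:13] = F3 9D 35 -> value 872179 (3 byte(s))
  byte[13]=0x87 cont=1 payload=0x07=7: acc |= 7<<0 -> acc=7 shift=7
  byte[14]=0xFF cont=1 payload=0x7F=127: acc |= 127<<7 -> acc=16263 shift=14
  byte[15]=0x59 cont=0 payload=0x59=89: acc |= 89<<14 -> acc=1474439 shift=21 [end]
Varint 6: bytes[13:16] = 87 FF 59 -> value 1474439 (3 byte(s))

Answer: 6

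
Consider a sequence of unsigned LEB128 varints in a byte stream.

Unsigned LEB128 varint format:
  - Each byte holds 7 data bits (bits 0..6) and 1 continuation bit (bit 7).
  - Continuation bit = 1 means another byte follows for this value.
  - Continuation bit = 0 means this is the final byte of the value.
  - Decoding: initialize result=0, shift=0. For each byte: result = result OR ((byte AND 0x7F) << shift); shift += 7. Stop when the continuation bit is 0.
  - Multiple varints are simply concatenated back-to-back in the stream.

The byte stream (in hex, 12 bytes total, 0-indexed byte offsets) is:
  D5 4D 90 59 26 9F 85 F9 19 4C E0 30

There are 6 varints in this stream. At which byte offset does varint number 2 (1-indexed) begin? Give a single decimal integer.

Answer: 2

Derivation:
  byte[0]=0xD5 cont=1 payload=0x55=85: acc |= 85<<0 -> acc=85 shift=7
  byte[1]=0x4D cont=0 payload=0x4D=77: acc |= 77<<7 -> acc=9941 shift=14 [end]
Varint 1: bytes[0:2] = D5 4D -> value 9941 (2 byte(s))
  byte[2]=0x90 cont=1 payload=0x10=16: acc |= 16<<0 -> acc=16 shift=7
  byte[3]=0x59 cont=0 payload=0x59=89: acc |= 89<<7 -> acc=11408 shift=14 [end]
Varint 2: bytes[2:4] = 90 59 -> value 11408 (2 byte(s))
  byte[4]=0x26 cont=0 payload=0x26=38: acc |= 38<<0 -> acc=38 shift=7 [end]
Varint 3: bytes[4:5] = 26 -> value 38 (1 byte(s))
  byte[5]=0x9F cont=1 payload=0x1F=31: acc |= 31<<0 -> acc=31 shift=7
  byte[6]=0x85 cont=1 payload=0x05=5: acc |= 5<<7 -> acc=671 shift=14
  byte[7]=0xF9 cont=1 payload=0x79=121: acc |= 121<<14 -> acc=1983135 shift=21
  byte[8]=0x19 cont=0 payload=0x19=25: acc |= 25<<21 -> acc=54411935 shift=28 [end]
Varint 4: bytes[5:9] = 9F 85 F9 19 -> value 54411935 (4 byte(s))
  byte[9]=0x4C cont=0 payload=0x4C=76: acc |= 76<<0 -> acc=76 shift=7 [end]
Varint 5: bytes[9:10] = 4C -> value 76 (1 byte(s))
  byte[10]=0xE0 cont=1 payload=0x60=96: acc |= 96<<0 -> acc=96 shift=7
  byte[11]=0x30 cont=0 payload=0x30=48: acc |= 48<<7 -> acc=6240 shift=14 [end]
Varint 6: bytes[10:12] = E0 30 -> value 6240 (2 byte(s))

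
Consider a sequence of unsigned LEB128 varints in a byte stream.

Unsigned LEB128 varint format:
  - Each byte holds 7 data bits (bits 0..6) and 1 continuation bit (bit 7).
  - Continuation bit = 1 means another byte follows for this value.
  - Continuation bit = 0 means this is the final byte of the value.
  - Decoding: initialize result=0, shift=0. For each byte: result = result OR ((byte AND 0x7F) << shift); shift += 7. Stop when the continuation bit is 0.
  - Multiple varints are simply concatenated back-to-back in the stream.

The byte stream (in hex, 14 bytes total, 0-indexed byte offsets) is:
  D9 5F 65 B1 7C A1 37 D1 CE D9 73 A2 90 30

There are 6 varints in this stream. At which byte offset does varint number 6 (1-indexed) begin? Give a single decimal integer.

Answer: 11

Derivation:
  byte[0]=0xD9 cont=1 payload=0x59=89: acc |= 89<<0 -> acc=89 shift=7
  byte[1]=0x5F cont=0 payload=0x5F=95: acc |= 95<<7 -> acc=12249 shift=14 [end]
Varint 1: bytes[0:2] = D9 5F -> value 12249 (2 byte(s))
  byte[2]=0x65 cont=0 payload=0x65=101: acc |= 101<<0 -> acc=101 shift=7 [end]
Varint 2: bytes[2:3] = 65 -> value 101 (1 byte(s))
  byte[3]=0xB1 cont=1 payload=0x31=49: acc |= 49<<0 -> acc=49 shift=7
  byte[4]=0x7C cont=0 payload=0x7C=124: acc |= 124<<7 -> acc=15921 shift=14 [end]
Varint 3: bytes[3:5] = B1 7C -> value 15921 (2 byte(s))
  byte[5]=0xA1 cont=1 payload=0x21=33: acc |= 33<<0 -> acc=33 shift=7
  byte[6]=0x37 cont=0 payload=0x37=55: acc |= 55<<7 -> acc=7073 shift=14 [end]
Varint 4: bytes[5:7] = A1 37 -> value 7073 (2 byte(s))
  byte[7]=0xD1 cont=1 payload=0x51=81: acc |= 81<<0 -> acc=81 shift=7
  byte[8]=0xCE cont=1 payload=0x4E=78: acc |= 78<<7 -> acc=10065 shift=14
  byte[9]=0xD9 cont=1 payload=0x59=89: acc |= 89<<14 -> acc=1468241 shift=21
  byte[10]=0x73 cont=0 payload=0x73=115: acc |= 115<<21 -> acc=242640721 shift=28 [end]
Varint 5: bytes[7:11] = D1 CE D9 73 -> value 242640721 (4 byte(s))
  byte[11]=0xA2 cont=1 payload=0x22=34: acc |= 34<<0 -> acc=34 shift=7
  byte[12]=0x90 cont=1 payload=0x10=16: acc |= 16<<7 -> acc=2082 shift=14
  byte[13]=0x30 cont=0 payload=0x30=48: acc |= 48<<14 -> acc=788514 shift=21 [end]
Varint 6: bytes[11:14] = A2 90 30 -> value 788514 (3 byte(s))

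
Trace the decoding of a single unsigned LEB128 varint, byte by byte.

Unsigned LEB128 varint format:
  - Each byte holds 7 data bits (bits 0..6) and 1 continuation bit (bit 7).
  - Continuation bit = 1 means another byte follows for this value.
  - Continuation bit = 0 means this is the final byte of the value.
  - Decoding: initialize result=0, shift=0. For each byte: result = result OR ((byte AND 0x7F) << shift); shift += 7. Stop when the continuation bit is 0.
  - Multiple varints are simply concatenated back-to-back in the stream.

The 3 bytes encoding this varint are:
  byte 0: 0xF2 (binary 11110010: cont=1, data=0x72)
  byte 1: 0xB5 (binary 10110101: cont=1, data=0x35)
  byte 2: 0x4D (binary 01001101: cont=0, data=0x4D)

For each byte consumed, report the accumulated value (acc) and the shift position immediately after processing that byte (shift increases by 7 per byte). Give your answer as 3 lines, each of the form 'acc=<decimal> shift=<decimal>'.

Answer: acc=114 shift=7
acc=6898 shift=14
acc=1268466 shift=21

Derivation:
byte 0=0xF2: payload=0x72=114, contrib = 114<<0 = 114; acc -> 114, shift -> 7
byte 1=0xB5: payload=0x35=53, contrib = 53<<7 = 6784; acc -> 6898, shift -> 14
byte 2=0x4D: payload=0x4D=77, contrib = 77<<14 = 1261568; acc -> 1268466, shift -> 21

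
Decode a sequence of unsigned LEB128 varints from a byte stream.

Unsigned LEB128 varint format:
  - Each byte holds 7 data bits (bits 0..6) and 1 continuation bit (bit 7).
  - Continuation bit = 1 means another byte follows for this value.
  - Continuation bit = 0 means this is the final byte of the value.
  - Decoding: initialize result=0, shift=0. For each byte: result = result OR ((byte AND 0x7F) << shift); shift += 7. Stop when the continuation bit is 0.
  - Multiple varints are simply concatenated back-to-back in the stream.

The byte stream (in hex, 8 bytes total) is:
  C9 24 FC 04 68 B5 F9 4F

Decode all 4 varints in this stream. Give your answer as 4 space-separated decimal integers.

Answer: 4681 636 104 1309877

Derivation:
  byte[0]=0xC9 cont=1 payload=0x49=73: acc |= 73<<0 -> acc=73 shift=7
  byte[1]=0x24 cont=0 payload=0x24=36: acc |= 36<<7 -> acc=4681 shift=14 [end]
Varint 1: bytes[0:2] = C9 24 -> value 4681 (2 byte(s))
  byte[2]=0xFC cont=1 payload=0x7C=124: acc |= 124<<0 -> acc=124 shift=7
  byte[3]=0x04 cont=0 payload=0x04=4: acc |= 4<<7 -> acc=636 shift=14 [end]
Varint 2: bytes[2:4] = FC 04 -> value 636 (2 byte(s))
  byte[4]=0x68 cont=0 payload=0x68=104: acc |= 104<<0 -> acc=104 shift=7 [end]
Varint 3: bytes[4:5] = 68 -> value 104 (1 byte(s))
  byte[5]=0xB5 cont=1 payload=0x35=53: acc |= 53<<0 -> acc=53 shift=7
  byte[6]=0xF9 cont=1 payload=0x79=121: acc |= 121<<7 -> acc=15541 shift=14
  byte[7]=0x4F cont=0 payload=0x4F=79: acc |= 79<<14 -> acc=1309877 shift=21 [end]
Varint 4: bytes[5:8] = B5 F9 4F -> value 1309877 (3 byte(s))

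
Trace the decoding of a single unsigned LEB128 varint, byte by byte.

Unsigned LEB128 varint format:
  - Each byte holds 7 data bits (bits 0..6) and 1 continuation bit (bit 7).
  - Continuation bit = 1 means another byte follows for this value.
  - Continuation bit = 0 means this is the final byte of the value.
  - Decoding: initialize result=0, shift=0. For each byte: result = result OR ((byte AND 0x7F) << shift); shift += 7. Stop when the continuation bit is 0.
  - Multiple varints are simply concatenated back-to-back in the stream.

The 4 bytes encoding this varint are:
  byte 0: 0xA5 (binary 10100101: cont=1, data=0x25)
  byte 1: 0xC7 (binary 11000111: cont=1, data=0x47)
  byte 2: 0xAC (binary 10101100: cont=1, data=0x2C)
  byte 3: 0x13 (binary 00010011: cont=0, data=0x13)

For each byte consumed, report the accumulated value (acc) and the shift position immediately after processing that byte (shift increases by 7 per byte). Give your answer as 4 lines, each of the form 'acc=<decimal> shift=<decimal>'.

Answer: acc=37 shift=7
acc=9125 shift=14
acc=730021 shift=21
acc=40575909 shift=28

Derivation:
byte 0=0xA5: payload=0x25=37, contrib = 37<<0 = 37; acc -> 37, shift -> 7
byte 1=0xC7: payload=0x47=71, contrib = 71<<7 = 9088; acc -> 9125, shift -> 14
byte 2=0xAC: payload=0x2C=44, contrib = 44<<14 = 720896; acc -> 730021, shift -> 21
byte 3=0x13: payload=0x13=19, contrib = 19<<21 = 39845888; acc -> 40575909, shift -> 28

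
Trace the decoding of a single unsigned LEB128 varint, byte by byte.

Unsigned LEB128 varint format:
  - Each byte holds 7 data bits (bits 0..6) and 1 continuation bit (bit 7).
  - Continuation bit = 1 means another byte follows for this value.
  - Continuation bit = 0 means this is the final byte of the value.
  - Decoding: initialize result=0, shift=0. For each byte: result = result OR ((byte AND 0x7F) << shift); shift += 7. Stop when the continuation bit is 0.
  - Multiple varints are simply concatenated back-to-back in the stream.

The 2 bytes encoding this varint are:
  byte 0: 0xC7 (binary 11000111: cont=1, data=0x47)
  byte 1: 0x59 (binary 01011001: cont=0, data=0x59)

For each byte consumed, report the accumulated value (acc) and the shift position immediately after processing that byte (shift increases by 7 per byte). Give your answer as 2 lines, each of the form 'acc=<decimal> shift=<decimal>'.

byte 0=0xC7: payload=0x47=71, contrib = 71<<0 = 71; acc -> 71, shift -> 7
byte 1=0x59: payload=0x59=89, contrib = 89<<7 = 11392; acc -> 11463, shift -> 14

Answer: acc=71 shift=7
acc=11463 shift=14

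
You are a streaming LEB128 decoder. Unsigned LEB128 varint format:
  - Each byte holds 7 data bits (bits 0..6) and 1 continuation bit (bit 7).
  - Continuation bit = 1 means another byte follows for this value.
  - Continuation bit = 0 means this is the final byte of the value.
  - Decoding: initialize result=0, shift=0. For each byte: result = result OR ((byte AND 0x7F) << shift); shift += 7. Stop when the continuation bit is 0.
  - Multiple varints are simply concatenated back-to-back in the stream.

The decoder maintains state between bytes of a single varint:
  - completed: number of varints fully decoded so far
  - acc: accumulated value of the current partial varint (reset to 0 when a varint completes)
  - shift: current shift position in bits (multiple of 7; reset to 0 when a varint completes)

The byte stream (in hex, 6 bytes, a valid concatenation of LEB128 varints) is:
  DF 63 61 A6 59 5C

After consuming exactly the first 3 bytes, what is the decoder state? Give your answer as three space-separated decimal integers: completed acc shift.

Answer: 2 0 0

Derivation:
byte[0]=0xDF cont=1 payload=0x5F: acc |= 95<<0 -> completed=0 acc=95 shift=7
byte[1]=0x63 cont=0 payload=0x63: varint #1 complete (value=12767); reset -> completed=1 acc=0 shift=0
byte[2]=0x61 cont=0 payload=0x61: varint #2 complete (value=97); reset -> completed=2 acc=0 shift=0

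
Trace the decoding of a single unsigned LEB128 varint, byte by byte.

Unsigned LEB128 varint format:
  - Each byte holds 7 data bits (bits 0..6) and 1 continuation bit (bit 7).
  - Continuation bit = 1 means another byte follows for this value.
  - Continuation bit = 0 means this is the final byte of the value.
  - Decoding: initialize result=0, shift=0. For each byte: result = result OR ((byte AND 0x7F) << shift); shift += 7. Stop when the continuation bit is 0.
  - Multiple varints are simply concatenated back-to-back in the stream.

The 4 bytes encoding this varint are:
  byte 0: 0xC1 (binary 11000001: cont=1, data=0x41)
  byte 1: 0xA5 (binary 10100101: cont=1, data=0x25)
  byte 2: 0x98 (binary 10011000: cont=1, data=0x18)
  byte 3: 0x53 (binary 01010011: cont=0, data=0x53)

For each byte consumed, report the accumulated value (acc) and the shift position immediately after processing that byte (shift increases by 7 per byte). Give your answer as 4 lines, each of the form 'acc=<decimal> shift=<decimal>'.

Answer: acc=65 shift=7
acc=4801 shift=14
acc=398017 shift=21
acc=174461633 shift=28

Derivation:
byte 0=0xC1: payload=0x41=65, contrib = 65<<0 = 65; acc -> 65, shift -> 7
byte 1=0xA5: payload=0x25=37, contrib = 37<<7 = 4736; acc -> 4801, shift -> 14
byte 2=0x98: payload=0x18=24, contrib = 24<<14 = 393216; acc -> 398017, shift -> 21
byte 3=0x53: payload=0x53=83, contrib = 83<<21 = 174063616; acc -> 174461633, shift -> 28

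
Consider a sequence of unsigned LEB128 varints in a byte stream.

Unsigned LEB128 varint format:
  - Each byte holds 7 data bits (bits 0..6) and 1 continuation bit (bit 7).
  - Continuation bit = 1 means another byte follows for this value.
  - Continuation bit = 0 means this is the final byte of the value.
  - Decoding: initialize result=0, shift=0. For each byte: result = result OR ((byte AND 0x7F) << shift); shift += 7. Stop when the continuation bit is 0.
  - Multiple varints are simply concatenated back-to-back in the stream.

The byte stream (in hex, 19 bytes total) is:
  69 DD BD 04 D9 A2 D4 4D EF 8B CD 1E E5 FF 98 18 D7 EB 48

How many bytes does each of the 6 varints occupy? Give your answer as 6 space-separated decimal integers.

Answer: 1 3 4 4 4 3

Derivation:
  byte[0]=0x69 cont=0 payload=0x69=105: acc |= 105<<0 -> acc=105 shift=7 [end]
Varint 1: bytes[0:1] = 69 -> value 105 (1 byte(s))
  byte[1]=0xDD cont=1 payload=0x5D=93: acc |= 93<<0 -> acc=93 shift=7
  byte[2]=0xBD cont=1 payload=0x3D=61: acc |= 61<<7 -> acc=7901 shift=14
  byte[3]=0x04 cont=0 payload=0x04=4: acc |= 4<<14 -> acc=73437 shift=21 [end]
Varint 2: bytes[1:4] = DD BD 04 -> value 73437 (3 byte(s))
  byte[4]=0xD9 cont=1 payload=0x59=89: acc |= 89<<0 -> acc=89 shift=7
  byte[5]=0xA2 cont=1 payload=0x22=34: acc |= 34<<7 -> acc=4441 shift=14
  byte[6]=0xD4 cont=1 payload=0x54=84: acc |= 84<<14 -> acc=1380697 shift=21
  byte[7]=0x4D cont=0 payload=0x4D=77: acc |= 77<<21 -> acc=162861401 shift=28 [end]
Varint 3: bytes[4:8] = D9 A2 D4 4D -> value 162861401 (4 byte(s))
  byte[8]=0xEF cont=1 payload=0x6F=111: acc |= 111<<0 -> acc=111 shift=7
  byte[9]=0x8B cont=1 payload=0x0B=11: acc |= 11<<7 -> acc=1519 shift=14
  byte[10]=0xCD cont=1 payload=0x4D=77: acc |= 77<<14 -> acc=1263087 shift=21
  byte[11]=0x1E cont=0 payload=0x1E=30: acc |= 30<<21 -> acc=64177647 shift=28 [end]
Varint 4: bytes[8:12] = EF 8B CD 1E -> value 64177647 (4 byte(s))
  byte[12]=0xE5 cont=1 payload=0x65=101: acc |= 101<<0 -> acc=101 shift=7
  byte[13]=0xFF cont=1 payload=0x7F=127: acc |= 127<<7 -> acc=16357 shift=14
  byte[14]=0x98 cont=1 payload=0x18=24: acc |= 24<<14 -> acc=409573 shift=21
  byte[15]=0x18 cont=0 payload=0x18=24: acc |= 24<<21 -> acc=50741221 shift=28 [end]
Varint 5: bytes[12:16] = E5 FF 98 18 -> value 50741221 (4 byte(s))
  byte[16]=0xD7 cont=1 payload=0x57=87: acc |= 87<<0 -> acc=87 shift=7
  byte[17]=0xEB cont=1 payload=0x6B=107: acc |= 107<<7 -> acc=13783 shift=14
  byte[18]=0x48 cont=0 payload=0x48=72: acc |= 72<<14 -> acc=1193431 shift=21 [end]
Varint 6: bytes[16:19] = D7 EB 48 -> value 1193431 (3 byte(s))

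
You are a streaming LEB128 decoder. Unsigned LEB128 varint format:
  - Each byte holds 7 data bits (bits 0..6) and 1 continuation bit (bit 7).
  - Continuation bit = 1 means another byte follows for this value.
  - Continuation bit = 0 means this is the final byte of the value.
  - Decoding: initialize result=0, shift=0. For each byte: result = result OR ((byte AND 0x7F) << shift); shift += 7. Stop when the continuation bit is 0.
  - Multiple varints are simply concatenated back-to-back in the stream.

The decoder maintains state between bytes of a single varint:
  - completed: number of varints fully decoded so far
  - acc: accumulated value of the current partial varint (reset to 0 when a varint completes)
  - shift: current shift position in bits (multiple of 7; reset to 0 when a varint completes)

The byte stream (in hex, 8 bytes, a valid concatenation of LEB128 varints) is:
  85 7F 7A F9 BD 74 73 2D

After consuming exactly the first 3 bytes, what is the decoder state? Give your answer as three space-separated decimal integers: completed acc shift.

byte[0]=0x85 cont=1 payload=0x05: acc |= 5<<0 -> completed=0 acc=5 shift=7
byte[1]=0x7F cont=0 payload=0x7F: varint #1 complete (value=16261); reset -> completed=1 acc=0 shift=0
byte[2]=0x7A cont=0 payload=0x7A: varint #2 complete (value=122); reset -> completed=2 acc=0 shift=0

Answer: 2 0 0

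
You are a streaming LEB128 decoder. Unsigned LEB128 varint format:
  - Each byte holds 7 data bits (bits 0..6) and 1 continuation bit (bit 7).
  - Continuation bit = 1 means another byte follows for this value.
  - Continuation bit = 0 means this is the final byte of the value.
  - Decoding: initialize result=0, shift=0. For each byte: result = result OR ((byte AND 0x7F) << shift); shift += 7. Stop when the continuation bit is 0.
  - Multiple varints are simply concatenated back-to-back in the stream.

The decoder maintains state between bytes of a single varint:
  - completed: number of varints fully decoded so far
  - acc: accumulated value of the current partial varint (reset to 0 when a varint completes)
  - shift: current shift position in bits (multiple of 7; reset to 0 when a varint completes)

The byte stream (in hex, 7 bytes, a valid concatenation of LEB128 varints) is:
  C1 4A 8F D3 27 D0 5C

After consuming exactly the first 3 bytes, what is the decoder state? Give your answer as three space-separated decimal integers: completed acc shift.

Answer: 1 15 7

Derivation:
byte[0]=0xC1 cont=1 payload=0x41: acc |= 65<<0 -> completed=0 acc=65 shift=7
byte[1]=0x4A cont=0 payload=0x4A: varint #1 complete (value=9537); reset -> completed=1 acc=0 shift=0
byte[2]=0x8F cont=1 payload=0x0F: acc |= 15<<0 -> completed=1 acc=15 shift=7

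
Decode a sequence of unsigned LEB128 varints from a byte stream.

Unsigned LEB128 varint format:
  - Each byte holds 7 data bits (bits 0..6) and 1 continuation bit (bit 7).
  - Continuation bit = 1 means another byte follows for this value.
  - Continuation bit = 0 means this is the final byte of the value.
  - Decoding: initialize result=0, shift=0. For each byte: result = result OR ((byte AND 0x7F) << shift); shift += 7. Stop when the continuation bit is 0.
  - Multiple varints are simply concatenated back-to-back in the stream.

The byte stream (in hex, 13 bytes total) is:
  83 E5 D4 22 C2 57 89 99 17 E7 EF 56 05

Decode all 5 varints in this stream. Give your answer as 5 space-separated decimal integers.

  byte[0]=0x83 cont=1 payload=0x03=3: acc |= 3<<0 -> acc=3 shift=7
  byte[1]=0xE5 cont=1 payload=0x65=101: acc |= 101<<7 -> acc=12931 shift=14
  byte[2]=0xD4 cont=1 payload=0x54=84: acc |= 84<<14 -> acc=1389187 shift=21
  byte[3]=0x22 cont=0 payload=0x22=34: acc |= 34<<21 -> acc=72692355 shift=28 [end]
Varint 1: bytes[0:4] = 83 E5 D4 22 -> value 72692355 (4 byte(s))
  byte[4]=0xC2 cont=1 payload=0x42=66: acc |= 66<<0 -> acc=66 shift=7
  byte[5]=0x57 cont=0 payload=0x57=87: acc |= 87<<7 -> acc=11202 shift=14 [end]
Varint 2: bytes[4:6] = C2 57 -> value 11202 (2 byte(s))
  byte[6]=0x89 cont=1 payload=0x09=9: acc |= 9<<0 -> acc=9 shift=7
  byte[7]=0x99 cont=1 payload=0x19=25: acc |= 25<<7 -> acc=3209 shift=14
  byte[8]=0x17 cont=0 payload=0x17=23: acc |= 23<<14 -> acc=380041 shift=21 [end]
Varint 3: bytes[6:9] = 89 99 17 -> value 380041 (3 byte(s))
  byte[9]=0xE7 cont=1 payload=0x67=103: acc |= 103<<0 -> acc=103 shift=7
  byte[10]=0xEF cont=1 payload=0x6F=111: acc |= 111<<7 -> acc=14311 shift=14
  byte[11]=0x56 cont=0 payload=0x56=86: acc |= 86<<14 -> acc=1423335 shift=21 [end]
Varint 4: bytes[9:12] = E7 EF 56 -> value 1423335 (3 byte(s))
  byte[12]=0x05 cont=0 payload=0x05=5: acc |= 5<<0 -> acc=5 shift=7 [end]
Varint 5: bytes[12:13] = 05 -> value 5 (1 byte(s))

Answer: 72692355 11202 380041 1423335 5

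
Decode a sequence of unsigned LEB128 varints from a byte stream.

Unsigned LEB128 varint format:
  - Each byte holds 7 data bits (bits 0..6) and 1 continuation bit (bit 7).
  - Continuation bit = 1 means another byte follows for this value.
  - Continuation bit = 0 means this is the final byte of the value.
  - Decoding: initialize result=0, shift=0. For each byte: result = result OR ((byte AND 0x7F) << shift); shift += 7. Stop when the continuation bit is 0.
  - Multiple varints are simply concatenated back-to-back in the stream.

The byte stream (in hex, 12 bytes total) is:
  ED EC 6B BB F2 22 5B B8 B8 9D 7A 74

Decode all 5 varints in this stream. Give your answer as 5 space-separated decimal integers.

Answer: 1767021 571707 91 256334904 116

Derivation:
  byte[0]=0xED cont=1 payload=0x6D=109: acc |= 109<<0 -> acc=109 shift=7
  byte[1]=0xEC cont=1 payload=0x6C=108: acc |= 108<<7 -> acc=13933 shift=14
  byte[2]=0x6B cont=0 payload=0x6B=107: acc |= 107<<14 -> acc=1767021 shift=21 [end]
Varint 1: bytes[0:3] = ED EC 6B -> value 1767021 (3 byte(s))
  byte[3]=0xBB cont=1 payload=0x3B=59: acc |= 59<<0 -> acc=59 shift=7
  byte[4]=0xF2 cont=1 payload=0x72=114: acc |= 114<<7 -> acc=14651 shift=14
  byte[5]=0x22 cont=0 payload=0x22=34: acc |= 34<<14 -> acc=571707 shift=21 [end]
Varint 2: bytes[3:6] = BB F2 22 -> value 571707 (3 byte(s))
  byte[6]=0x5B cont=0 payload=0x5B=91: acc |= 91<<0 -> acc=91 shift=7 [end]
Varint 3: bytes[6:7] = 5B -> value 91 (1 byte(s))
  byte[7]=0xB8 cont=1 payload=0x38=56: acc |= 56<<0 -> acc=56 shift=7
  byte[8]=0xB8 cont=1 payload=0x38=56: acc |= 56<<7 -> acc=7224 shift=14
  byte[9]=0x9D cont=1 payload=0x1D=29: acc |= 29<<14 -> acc=482360 shift=21
  byte[10]=0x7A cont=0 payload=0x7A=122: acc |= 122<<21 -> acc=256334904 shift=28 [end]
Varint 4: bytes[7:11] = B8 B8 9D 7A -> value 256334904 (4 byte(s))
  byte[11]=0x74 cont=0 payload=0x74=116: acc |= 116<<0 -> acc=116 shift=7 [end]
Varint 5: bytes[11:12] = 74 -> value 116 (1 byte(s))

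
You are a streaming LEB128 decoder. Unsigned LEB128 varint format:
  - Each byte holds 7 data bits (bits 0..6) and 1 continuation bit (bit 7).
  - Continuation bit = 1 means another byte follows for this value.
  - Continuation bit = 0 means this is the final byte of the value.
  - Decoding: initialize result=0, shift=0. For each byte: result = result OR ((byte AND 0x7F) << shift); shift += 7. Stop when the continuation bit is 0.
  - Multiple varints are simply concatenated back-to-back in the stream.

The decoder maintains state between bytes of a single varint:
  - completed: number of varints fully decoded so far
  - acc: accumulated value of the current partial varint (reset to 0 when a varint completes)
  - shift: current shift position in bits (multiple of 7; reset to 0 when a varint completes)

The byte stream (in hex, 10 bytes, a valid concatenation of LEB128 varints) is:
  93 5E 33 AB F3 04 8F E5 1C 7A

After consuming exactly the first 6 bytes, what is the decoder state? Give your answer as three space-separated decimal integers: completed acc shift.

Answer: 3 0 0

Derivation:
byte[0]=0x93 cont=1 payload=0x13: acc |= 19<<0 -> completed=0 acc=19 shift=7
byte[1]=0x5E cont=0 payload=0x5E: varint #1 complete (value=12051); reset -> completed=1 acc=0 shift=0
byte[2]=0x33 cont=0 payload=0x33: varint #2 complete (value=51); reset -> completed=2 acc=0 shift=0
byte[3]=0xAB cont=1 payload=0x2B: acc |= 43<<0 -> completed=2 acc=43 shift=7
byte[4]=0xF3 cont=1 payload=0x73: acc |= 115<<7 -> completed=2 acc=14763 shift=14
byte[5]=0x04 cont=0 payload=0x04: varint #3 complete (value=80299); reset -> completed=3 acc=0 shift=0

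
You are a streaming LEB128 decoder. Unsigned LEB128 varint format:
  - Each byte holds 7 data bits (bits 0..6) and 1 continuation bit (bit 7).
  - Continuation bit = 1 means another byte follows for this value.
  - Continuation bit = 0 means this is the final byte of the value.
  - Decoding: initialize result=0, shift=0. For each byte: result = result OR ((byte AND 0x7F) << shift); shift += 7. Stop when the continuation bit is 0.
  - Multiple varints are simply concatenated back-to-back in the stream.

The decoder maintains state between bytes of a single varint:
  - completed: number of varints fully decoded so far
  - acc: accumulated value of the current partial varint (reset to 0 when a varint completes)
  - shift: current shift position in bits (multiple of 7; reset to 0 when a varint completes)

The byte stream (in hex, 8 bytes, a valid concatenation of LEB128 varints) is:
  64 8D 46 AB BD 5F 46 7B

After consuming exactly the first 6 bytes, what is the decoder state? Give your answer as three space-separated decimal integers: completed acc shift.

Answer: 3 0 0

Derivation:
byte[0]=0x64 cont=0 payload=0x64: varint #1 complete (value=100); reset -> completed=1 acc=0 shift=0
byte[1]=0x8D cont=1 payload=0x0D: acc |= 13<<0 -> completed=1 acc=13 shift=7
byte[2]=0x46 cont=0 payload=0x46: varint #2 complete (value=8973); reset -> completed=2 acc=0 shift=0
byte[3]=0xAB cont=1 payload=0x2B: acc |= 43<<0 -> completed=2 acc=43 shift=7
byte[4]=0xBD cont=1 payload=0x3D: acc |= 61<<7 -> completed=2 acc=7851 shift=14
byte[5]=0x5F cont=0 payload=0x5F: varint #3 complete (value=1564331); reset -> completed=3 acc=0 shift=0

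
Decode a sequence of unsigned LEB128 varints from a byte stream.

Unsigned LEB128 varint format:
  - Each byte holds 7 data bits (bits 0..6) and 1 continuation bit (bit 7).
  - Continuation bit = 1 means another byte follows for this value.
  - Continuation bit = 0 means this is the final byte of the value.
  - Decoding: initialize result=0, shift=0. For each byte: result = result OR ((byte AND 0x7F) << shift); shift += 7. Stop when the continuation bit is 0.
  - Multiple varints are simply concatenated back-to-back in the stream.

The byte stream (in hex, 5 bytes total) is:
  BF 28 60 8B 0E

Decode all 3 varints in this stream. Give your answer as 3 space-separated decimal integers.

Answer: 5183 96 1803

Derivation:
  byte[0]=0xBF cont=1 payload=0x3F=63: acc |= 63<<0 -> acc=63 shift=7
  byte[1]=0x28 cont=0 payload=0x28=40: acc |= 40<<7 -> acc=5183 shift=14 [end]
Varint 1: bytes[0:2] = BF 28 -> value 5183 (2 byte(s))
  byte[2]=0x60 cont=0 payload=0x60=96: acc |= 96<<0 -> acc=96 shift=7 [end]
Varint 2: bytes[2:3] = 60 -> value 96 (1 byte(s))
  byte[3]=0x8B cont=1 payload=0x0B=11: acc |= 11<<0 -> acc=11 shift=7
  byte[4]=0x0E cont=0 payload=0x0E=14: acc |= 14<<7 -> acc=1803 shift=14 [end]
Varint 3: bytes[3:5] = 8B 0E -> value 1803 (2 byte(s))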